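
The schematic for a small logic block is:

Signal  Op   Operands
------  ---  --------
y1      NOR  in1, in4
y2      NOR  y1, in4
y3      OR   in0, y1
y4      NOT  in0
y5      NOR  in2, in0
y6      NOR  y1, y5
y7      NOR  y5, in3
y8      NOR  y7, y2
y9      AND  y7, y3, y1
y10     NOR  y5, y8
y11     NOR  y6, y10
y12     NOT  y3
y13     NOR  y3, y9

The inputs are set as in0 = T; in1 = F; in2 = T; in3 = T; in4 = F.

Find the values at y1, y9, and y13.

y1 = T  y9 = F  y13 = F

y1 = in1 NOR in4 = F NOR F = T
y3 = in0 OR y1 = T OR T = T
y5 = in2 NOR in0 = T NOR T = F
y7 = y5 NOR in3 = F NOR T = F
y9 = y7 AND y3 AND y1 = F AND T AND T = F
y13 = y3 NOR y9 = T NOR F = F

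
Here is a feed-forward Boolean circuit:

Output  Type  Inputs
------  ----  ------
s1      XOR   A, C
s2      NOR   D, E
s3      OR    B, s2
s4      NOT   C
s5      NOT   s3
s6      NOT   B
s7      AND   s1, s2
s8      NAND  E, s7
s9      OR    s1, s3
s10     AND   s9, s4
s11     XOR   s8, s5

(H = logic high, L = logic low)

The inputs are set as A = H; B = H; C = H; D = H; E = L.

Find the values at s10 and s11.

s10 = L, s11 = H

s1 = A XOR C = H XOR H = L
s2 = D NOR E = H NOR L = L
s3 = B OR s2 = H OR L = H
s4 = NOT C = NOT H = L
s5 = NOT s3 = NOT H = L
s7 = s1 AND s2 = L AND L = L
s8 = E NAND s7 = L NAND L = H
s9 = s1 OR s3 = L OR H = H
s10 = s9 AND s4 = H AND L = L
s11 = s8 XOR s5 = H XOR L = H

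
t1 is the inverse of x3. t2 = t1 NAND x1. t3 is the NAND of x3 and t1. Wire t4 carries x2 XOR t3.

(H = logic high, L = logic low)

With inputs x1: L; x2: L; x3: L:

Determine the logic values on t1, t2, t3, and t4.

t1 = H, t2 = H, t3 = H, t4 = H

t1 = NOT x3 = NOT L = H
t2 = t1 NAND x1 = H NAND L = H
t3 = x3 NAND t1 = L NAND H = H
t4 = x2 XOR t3 = L XOR H = H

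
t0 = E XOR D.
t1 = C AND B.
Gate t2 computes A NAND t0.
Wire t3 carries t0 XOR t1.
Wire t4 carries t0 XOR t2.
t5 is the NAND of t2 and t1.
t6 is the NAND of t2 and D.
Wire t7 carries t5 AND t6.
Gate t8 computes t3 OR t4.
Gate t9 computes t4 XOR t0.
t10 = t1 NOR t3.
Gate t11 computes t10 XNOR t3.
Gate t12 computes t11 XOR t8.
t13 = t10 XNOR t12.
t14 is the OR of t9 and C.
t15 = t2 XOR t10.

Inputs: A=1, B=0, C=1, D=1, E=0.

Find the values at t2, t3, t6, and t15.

t0 = E XOR D = 0 XOR 1 = 1
t1 = C AND B = 1 AND 0 = 0
t2 = A NAND t0 = 1 NAND 1 = 0
t3 = t0 XOR t1 = 1 XOR 0 = 1
t6 = t2 NAND D = 0 NAND 1 = 1
t10 = t1 NOR t3 = 0 NOR 1 = 0
t15 = t2 XOR t10 = 0 XOR 0 = 0

t2 = 0  t3 = 1  t6 = 1  t15 = 0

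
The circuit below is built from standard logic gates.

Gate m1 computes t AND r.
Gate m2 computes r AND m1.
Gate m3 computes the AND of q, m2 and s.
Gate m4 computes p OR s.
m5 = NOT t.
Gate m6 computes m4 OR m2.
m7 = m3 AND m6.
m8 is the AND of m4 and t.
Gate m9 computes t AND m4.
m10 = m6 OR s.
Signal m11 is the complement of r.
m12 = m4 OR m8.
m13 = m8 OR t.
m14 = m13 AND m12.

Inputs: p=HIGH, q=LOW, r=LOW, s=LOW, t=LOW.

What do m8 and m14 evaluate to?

m4 = p OR s = HIGH OR LOW = HIGH
m8 = m4 AND t = HIGH AND LOW = LOW
m12 = m4 OR m8 = HIGH OR LOW = HIGH
m13 = m8 OR t = LOW OR LOW = LOW
m14 = m13 AND m12 = LOW AND HIGH = LOW

m8 = LOW; m14 = LOW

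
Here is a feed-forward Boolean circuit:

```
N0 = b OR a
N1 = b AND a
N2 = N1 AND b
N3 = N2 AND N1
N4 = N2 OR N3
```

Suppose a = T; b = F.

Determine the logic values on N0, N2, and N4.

N0 = b OR a = F OR T = T
N1 = b AND a = F AND T = F
N2 = N1 AND b = F AND F = F
N3 = N2 AND N1 = F AND F = F
N4 = N2 OR N3 = F OR F = F

N0 = T, N2 = F, N4 = F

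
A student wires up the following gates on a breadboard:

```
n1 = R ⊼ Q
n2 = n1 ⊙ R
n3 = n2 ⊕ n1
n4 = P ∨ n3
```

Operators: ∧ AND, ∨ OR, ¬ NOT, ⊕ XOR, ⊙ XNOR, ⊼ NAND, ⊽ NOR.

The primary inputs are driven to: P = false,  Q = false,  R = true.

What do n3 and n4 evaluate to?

n3 = false; n4 = false

n1 = R NAND Q = true NAND false = true
n2 = n1 XNOR R = true XNOR true = true
n3 = n2 XOR n1 = true XOR true = false
n4 = P OR n3 = false OR false = false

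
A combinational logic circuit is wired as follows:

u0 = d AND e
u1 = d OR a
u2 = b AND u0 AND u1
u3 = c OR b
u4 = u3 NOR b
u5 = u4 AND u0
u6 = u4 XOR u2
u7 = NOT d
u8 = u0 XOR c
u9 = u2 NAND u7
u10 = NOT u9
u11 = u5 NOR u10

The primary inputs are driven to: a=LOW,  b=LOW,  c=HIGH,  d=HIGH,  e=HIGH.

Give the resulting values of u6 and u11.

u0 = d AND e = HIGH AND HIGH = HIGH
u1 = d OR a = HIGH OR LOW = HIGH
u2 = b AND u0 AND u1 = LOW AND HIGH AND HIGH = LOW
u3 = c OR b = HIGH OR LOW = HIGH
u4 = u3 NOR b = HIGH NOR LOW = LOW
u5 = u4 AND u0 = LOW AND HIGH = LOW
u6 = u4 XOR u2 = LOW XOR LOW = LOW
u7 = NOT d = NOT HIGH = LOW
u9 = u2 NAND u7 = LOW NAND LOW = HIGH
u10 = NOT u9 = NOT HIGH = LOW
u11 = u5 NOR u10 = LOW NOR LOW = HIGH

u6 = LOW; u11 = HIGH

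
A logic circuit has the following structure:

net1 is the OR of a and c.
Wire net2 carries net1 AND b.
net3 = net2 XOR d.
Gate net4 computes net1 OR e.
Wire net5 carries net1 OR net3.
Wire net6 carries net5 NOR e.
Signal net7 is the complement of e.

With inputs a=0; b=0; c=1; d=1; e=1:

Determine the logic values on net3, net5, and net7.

net1 = a OR c = 0 OR 1 = 1
net2 = net1 AND b = 1 AND 0 = 0
net3 = net2 XOR d = 0 XOR 1 = 1
net5 = net1 OR net3 = 1 OR 1 = 1
net7 = NOT e = NOT 1 = 0

net3 = 1  net5 = 1  net7 = 0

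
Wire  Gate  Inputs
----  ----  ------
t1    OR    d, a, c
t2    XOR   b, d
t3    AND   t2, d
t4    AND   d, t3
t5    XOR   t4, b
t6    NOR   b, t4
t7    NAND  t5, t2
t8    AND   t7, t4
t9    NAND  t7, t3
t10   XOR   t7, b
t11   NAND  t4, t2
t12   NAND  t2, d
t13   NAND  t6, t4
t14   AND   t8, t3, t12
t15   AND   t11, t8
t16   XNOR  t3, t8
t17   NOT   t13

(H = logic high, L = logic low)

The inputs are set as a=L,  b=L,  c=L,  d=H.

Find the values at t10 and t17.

t10 = L; t17 = L

t2 = b XOR d = L XOR H = H
t3 = t2 AND d = H AND H = H
t4 = d AND t3 = H AND H = H
t5 = t4 XOR b = H XOR L = H
t6 = b NOR t4 = L NOR H = L
t7 = t5 NAND t2 = H NAND H = L
t10 = t7 XOR b = L XOR L = L
t13 = t6 NAND t4 = L NAND H = H
t17 = NOT t13 = NOT H = L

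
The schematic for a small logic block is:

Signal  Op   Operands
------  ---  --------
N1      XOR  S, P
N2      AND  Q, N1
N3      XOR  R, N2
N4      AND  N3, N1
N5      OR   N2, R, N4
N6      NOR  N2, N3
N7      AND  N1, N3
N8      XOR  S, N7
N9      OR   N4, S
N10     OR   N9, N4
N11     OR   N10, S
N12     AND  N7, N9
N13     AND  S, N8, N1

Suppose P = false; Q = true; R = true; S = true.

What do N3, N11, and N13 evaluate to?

N3 = false  N11 = true  N13 = true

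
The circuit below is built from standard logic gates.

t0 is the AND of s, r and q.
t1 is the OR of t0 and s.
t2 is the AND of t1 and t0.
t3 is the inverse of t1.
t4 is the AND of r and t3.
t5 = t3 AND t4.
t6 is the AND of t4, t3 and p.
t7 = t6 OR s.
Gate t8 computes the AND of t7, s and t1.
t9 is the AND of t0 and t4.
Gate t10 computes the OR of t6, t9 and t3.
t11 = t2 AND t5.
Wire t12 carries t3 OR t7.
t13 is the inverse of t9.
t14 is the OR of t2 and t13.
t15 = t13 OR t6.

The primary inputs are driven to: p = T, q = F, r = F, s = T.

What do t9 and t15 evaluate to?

t9 = F; t15 = T

t0 = s AND r AND q = T AND F AND F = F
t1 = t0 OR s = F OR T = T
t3 = NOT t1 = NOT T = F
t4 = r AND t3 = F AND F = F
t6 = t4 AND t3 AND p = F AND F AND T = F
t9 = t0 AND t4 = F AND F = F
t13 = NOT t9 = NOT F = T
t15 = t13 OR t6 = T OR F = T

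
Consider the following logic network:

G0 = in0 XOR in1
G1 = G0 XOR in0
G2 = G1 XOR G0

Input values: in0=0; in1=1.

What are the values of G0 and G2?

G0 = 1  G2 = 0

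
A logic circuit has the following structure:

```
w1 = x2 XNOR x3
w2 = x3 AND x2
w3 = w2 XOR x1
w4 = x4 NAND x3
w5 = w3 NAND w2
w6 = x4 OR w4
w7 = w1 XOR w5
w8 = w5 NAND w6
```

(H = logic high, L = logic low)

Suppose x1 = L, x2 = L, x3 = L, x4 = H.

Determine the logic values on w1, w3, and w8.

w1 = H; w3 = L; w8 = L

w1 = x2 XNOR x3 = L XNOR L = H
w2 = x3 AND x2 = L AND L = L
w3 = w2 XOR x1 = L XOR L = L
w4 = x4 NAND x3 = H NAND L = H
w5 = w3 NAND w2 = L NAND L = H
w6 = x4 OR w4 = H OR H = H
w8 = w5 NAND w6 = H NAND H = L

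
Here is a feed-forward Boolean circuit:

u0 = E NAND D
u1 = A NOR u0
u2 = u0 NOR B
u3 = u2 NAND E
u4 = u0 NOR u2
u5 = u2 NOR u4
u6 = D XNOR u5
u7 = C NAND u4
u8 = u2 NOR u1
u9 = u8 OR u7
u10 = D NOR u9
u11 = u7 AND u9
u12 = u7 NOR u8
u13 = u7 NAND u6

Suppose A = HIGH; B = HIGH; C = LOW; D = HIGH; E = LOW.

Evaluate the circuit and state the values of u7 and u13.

u7 = HIGH, u13 = LOW

u0 = E NAND D = LOW NAND HIGH = HIGH
u2 = u0 NOR B = HIGH NOR HIGH = LOW
u4 = u0 NOR u2 = HIGH NOR LOW = LOW
u5 = u2 NOR u4 = LOW NOR LOW = HIGH
u6 = D XNOR u5 = HIGH XNOR HIGH = HIGH
u7 = C NAND u4 = LOW NAND LOW = HIGH
u13 = u7 NAND u6 = HIGH NAND HIGH = LOW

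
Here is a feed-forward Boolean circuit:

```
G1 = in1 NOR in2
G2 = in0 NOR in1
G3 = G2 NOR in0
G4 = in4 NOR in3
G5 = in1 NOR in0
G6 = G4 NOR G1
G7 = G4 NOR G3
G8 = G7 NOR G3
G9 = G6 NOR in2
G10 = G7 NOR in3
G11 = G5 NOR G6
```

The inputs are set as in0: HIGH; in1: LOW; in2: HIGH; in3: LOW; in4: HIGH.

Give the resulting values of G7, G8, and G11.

G7 = HIGH  G8 = LOW  G11 = LOW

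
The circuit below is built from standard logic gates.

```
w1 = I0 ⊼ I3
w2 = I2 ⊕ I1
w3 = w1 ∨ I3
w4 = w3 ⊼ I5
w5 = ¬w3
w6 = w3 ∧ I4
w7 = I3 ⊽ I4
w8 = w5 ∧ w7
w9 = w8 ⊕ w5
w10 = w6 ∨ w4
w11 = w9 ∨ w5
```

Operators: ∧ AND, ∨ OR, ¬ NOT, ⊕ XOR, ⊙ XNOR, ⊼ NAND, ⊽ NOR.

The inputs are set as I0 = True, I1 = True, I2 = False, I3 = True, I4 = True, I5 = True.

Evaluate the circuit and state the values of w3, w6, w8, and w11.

w1 = I0 NAND I3 = True NAND True = False
w3 = w1 OR I3 = False OR True = True
w5 = NOT w3 = NOT True = False
w6 = w3 AND I4 = True AND True = True
w7 = I3 NOR I4 = True NOR True = False
w8 = w5 AND w7 = False AND False = False
w9 = w8 XOR w5 = False XOR False = False
w11 = w9 OR w5 = False OR False = False

w3 = True; w6 = True; w8 = False; w11 = False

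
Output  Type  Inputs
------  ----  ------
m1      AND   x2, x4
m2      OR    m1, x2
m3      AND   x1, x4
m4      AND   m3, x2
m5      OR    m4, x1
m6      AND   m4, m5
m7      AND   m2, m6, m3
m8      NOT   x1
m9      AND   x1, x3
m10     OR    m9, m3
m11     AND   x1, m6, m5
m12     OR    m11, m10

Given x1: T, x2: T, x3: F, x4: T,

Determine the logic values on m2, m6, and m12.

m1 = x2 AND x4 = T AND T = T
m2 = m1 OR x2 = T OR T = T
m3 = x1 AND x4 = T AND T = T
m4 = m3 AND x2 = T AND T = T
m5 = m4 OR x1 = T OR T = T
m6 = m4 AND m5 = T AND T = T
m9 = x1 AND x3 = T AND F = F
m10 = m9 OR m3 = F OR T = T
m11 = x1 AND m6 AND m5 = T AND T AND T = T
m12 = m11 OR m10 = T OR T = T

m2 = T  m6 = T  m12 = T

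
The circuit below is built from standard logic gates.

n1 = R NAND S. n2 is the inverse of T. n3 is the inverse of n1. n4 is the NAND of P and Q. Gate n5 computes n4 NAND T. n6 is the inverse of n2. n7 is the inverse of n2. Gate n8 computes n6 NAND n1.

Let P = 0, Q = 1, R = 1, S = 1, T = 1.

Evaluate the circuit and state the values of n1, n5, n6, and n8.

n1 = R NAND S = 1 NAND 1 = 0
n2 = NOT T = NOT 1 = 0
n4 = P NAND Q = 0 NAND 1 = 1
n5 = n4 NAND T = 1 NAND 1 = 0
n6 = NOT n2 = NOT 0 = 1
n8 = n6 NAND n1 = 1 NAND 0 = 1

n1 = 0; n5 = 0; n6 = 1; n8 = 1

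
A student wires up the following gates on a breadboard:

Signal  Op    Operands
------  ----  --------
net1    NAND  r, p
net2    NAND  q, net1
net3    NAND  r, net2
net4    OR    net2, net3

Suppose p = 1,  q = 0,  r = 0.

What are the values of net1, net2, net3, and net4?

net1 = 1; net2 = 1; net3 = 1; net4 = 1

net1 = r NAND p = 0 NAND 1 = 1
net2 = q NAND net1 = 0 NAND 1 = 1
net3 = r NAND net2 = 0 NAND 1 = 1
net4 = net2 OR net3 = 1 OR 1 = 1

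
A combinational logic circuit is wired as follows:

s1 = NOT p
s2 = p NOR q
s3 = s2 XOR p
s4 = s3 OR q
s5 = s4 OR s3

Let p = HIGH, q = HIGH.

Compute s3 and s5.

s3 = HIGH; s5 = HIGH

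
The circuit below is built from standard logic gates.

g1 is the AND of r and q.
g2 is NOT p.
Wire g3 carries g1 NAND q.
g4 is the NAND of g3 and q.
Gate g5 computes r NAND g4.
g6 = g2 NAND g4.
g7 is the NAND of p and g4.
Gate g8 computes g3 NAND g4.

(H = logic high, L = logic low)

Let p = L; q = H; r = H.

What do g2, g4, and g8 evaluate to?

g1 = r AND q = H AND H = H
g2 = NOT p = NOT L = H
g3 = g1 NAND q = H NAND H = L
g4 = g3 NAND q = L NAND H = H
g8 = g3 NAND g4 = L NAND H = H

g2 = H  g4 = H  g8 = H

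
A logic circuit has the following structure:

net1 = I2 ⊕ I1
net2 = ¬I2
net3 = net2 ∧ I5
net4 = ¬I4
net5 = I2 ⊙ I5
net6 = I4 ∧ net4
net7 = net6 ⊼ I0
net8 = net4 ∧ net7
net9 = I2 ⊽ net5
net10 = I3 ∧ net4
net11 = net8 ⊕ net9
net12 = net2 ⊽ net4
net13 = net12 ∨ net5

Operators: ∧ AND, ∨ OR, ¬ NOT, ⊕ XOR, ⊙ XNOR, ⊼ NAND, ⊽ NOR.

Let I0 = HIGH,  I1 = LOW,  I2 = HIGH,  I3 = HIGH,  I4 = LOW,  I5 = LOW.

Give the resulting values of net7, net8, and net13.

net7 = HIGH, net8 = HIGH, net13 = LOW

net2 = NOT I2 = NOT HIGH = LOW
net4 = NOT I4 = NOT LOW = HIGH
net5 = I2 XNOR I5 = HIGH XNOR LOW = LOW
net6 = I4 AND net4 = LOW AND HIGH = LOW
net7 = net6 NAND I0 = LOW NAND HIGH = HIGH
net8 = net4 AND net7 = HIGH AND HIGH = HIGH
net12 = net2 NOR net4 = LOW NOR HIGH = LOW
net13 = net12 OR net5 = LOW OR LOW = LOW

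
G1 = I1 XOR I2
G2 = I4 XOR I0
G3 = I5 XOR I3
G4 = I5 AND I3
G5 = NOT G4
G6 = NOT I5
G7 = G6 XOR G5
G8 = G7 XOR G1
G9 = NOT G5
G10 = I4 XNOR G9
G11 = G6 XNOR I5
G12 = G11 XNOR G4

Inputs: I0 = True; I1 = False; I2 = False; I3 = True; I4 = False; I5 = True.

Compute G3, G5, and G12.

G3 = I5 XOR I3 = True XOR True = False
G4 = I5 AND I3 = True AND True = True
G5 = NOT G4 = NOT True = False
G6 = NOT I5 = NOT True = False
G11 = G6 XNOR I5 = False XNOR True = False
G12 = G11 XNOR G4 = False XNOR True = False

G3 = False; G5 = False; G12 = False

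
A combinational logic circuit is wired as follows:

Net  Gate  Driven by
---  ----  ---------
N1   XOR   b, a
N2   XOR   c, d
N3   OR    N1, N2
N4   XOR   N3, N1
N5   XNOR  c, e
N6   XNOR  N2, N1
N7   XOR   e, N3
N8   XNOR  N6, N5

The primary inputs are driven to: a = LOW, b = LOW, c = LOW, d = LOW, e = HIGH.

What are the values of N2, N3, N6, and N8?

N1 = b XOR a = LOW XOR LOW = LOW
N2 = c XOR d = LOW XOR LOW = LOW
N3 = N1 OR N2 = LOW OR LOW = LOW
N5 = c XNOR e = LOW XNOR HIGH = LOW
N6 = N2 XNOR N1 = LOW XNOR LOW = HIGH
N8 = N6 XNOR N5 = HIGH XNOR LOW = LOW

N2 = LOW  N3 = LOW  N6 = HIGH  N8 = LOW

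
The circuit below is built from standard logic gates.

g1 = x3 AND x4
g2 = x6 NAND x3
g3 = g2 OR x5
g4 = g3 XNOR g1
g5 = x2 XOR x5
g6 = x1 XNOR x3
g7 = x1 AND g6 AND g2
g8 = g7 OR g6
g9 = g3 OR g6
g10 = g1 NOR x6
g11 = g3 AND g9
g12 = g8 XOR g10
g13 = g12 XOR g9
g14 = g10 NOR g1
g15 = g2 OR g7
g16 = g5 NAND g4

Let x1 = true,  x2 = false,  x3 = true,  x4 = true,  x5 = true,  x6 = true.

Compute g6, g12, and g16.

g1 = x3 AND x4 = true AND true = true
g2 = x6 NAND x3 = true NAND true = false
g3 = g2 OR x5 = false OR true = true
g4 = g3 XNOR g1 = true XNOR true = true
g5 = x2 XOR x5 = false XOR true = true
g6 = x1 XNOR x3 = true XNOR true = true
g7 = x1 AND g6 AND g2 = true AND true AND false = false
g8 = g7 OR g6 = false OR true = true
g10 = g1 NOR x6 = true NOR true = false
g12 = g8 XOR g10 = true XOR false = true
g16 = g5 NAND g4 = true NAND true = false

g6 = true, g12 = true, g16 = false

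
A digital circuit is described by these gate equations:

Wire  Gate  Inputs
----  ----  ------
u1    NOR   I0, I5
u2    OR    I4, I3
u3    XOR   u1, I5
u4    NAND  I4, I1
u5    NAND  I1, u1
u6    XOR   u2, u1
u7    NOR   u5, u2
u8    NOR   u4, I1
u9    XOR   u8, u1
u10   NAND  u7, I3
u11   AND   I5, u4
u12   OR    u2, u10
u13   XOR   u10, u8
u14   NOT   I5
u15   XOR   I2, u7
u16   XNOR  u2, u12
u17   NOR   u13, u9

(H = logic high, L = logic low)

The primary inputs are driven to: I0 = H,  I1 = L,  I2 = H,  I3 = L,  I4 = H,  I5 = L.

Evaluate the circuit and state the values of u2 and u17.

u2 = H  u17 = L

u1 = I0 NOR I5 = H NOR L = L
u2 = I4 OR I3 = H OR L = H
u4 = I4 NAND I1 = H NAND L = H
u5 = I1 NAND u1 = L NAND L = H
u7 = u5 NOR u2 = H NOR H = L
u8 = u4 NOR I1 = H NOR L = L
u9 = u8 XOR u1 = L XOR L = L
u10 = u7 NAND I3 = L NAND L = H
u13 = u10 XOR u8 = H XOR L = H
u17 = u13 NOR u9 = H NOR L = L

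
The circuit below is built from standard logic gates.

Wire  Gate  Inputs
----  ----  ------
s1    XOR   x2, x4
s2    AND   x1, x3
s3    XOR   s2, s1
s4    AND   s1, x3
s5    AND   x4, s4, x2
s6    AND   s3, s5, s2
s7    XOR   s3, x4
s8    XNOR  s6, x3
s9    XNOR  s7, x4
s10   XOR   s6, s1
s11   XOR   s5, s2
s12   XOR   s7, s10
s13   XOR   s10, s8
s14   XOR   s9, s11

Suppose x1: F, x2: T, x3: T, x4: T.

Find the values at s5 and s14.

s5 = F  s14 = T

s1 = x2 XOR x4 = T XOR T = F
s2 = x1 AND x3 = F AND T = F
s3 = s2 XOR s1 = F XOR F = F
s4 = s1 AND x3 = F AND T = F
s5 = x4 AND s4 AND x2 = T AND F AND T = F
s7 = s3 XOR x4 = F XOR T = T
s9 = s7 XNOR x4 = T XNOR T = T
s11 = s5 XOR s2 = F XOR F = F
s14 = s9 XOR s11 = T XOR F = T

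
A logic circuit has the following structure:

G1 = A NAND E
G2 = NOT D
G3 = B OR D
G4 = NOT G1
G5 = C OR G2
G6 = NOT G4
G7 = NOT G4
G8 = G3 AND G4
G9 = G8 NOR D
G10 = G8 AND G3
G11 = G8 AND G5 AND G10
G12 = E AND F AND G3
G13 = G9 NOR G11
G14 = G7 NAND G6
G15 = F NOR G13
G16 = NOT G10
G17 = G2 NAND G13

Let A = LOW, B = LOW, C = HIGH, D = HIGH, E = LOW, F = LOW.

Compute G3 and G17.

G3 = HIGH  G17 = HIGH

G1 = A NAND E = LOW NAND LOW = HIGH
G2 = NOT D = NOT HIGH = LOW
G3 = B OR D = LOW OR HIGH = HIGH
G4 = NOT G1 = NOT HIGH = LOW
G5 = C OR G2 = HIGH OR LOW = HIGH
G8 = G3 AND G4 = HIGH AND LOW = LOW
G9 = G8 NOR D = LOW NOR HIGH = LOW
G10 = G8 AND G3 = LOW AND HIGH = LOW
G11 = G8 AND G5 AND G10 = LOW AND HIGH AND LOW = LOW
G13 = G9 NOR G11 = LOW NOR LOW = HIGH
G17 = G2 NAND G13 = LOW NAND HIGH = HIGH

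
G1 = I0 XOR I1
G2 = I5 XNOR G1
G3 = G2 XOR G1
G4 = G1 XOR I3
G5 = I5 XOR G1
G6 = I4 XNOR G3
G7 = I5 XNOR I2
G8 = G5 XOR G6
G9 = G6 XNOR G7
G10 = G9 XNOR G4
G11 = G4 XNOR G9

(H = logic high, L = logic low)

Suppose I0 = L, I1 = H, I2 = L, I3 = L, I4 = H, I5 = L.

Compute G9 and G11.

G1 = I0 XOR I1 = L XOR H = H
G2 = I5 XNOR G1 = L XNOR H = L
G3 = G2 XOR G1 = L XOR H = H
G4 = G1 XOR I3 = H XOR L = H
G6 = I4 XNOR G3 = H XNOR H = H
G7 = I5 XNOR I2 = L XNOR L = H
G9 = G6 XNOR G7 = H XNOR H = H
G11 = G4 XNOR G9 = H XNOR H = H

G9 = H, G11 = H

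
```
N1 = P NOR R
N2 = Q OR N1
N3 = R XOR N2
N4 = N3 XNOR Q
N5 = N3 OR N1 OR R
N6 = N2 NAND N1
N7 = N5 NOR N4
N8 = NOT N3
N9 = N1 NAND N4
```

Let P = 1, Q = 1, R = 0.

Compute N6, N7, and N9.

N1 = P NOR R = 1 NOR 0 = 0
N2 = Q OR N1 = 1 OR 0 = 1
N3 = R XOR N2 = 0 XOR 1 = 1
N4 = N3 XNOR Q = 1 XNOR 1 = 1
N5 = N3 OR N1 OR R = 1 OR 0 OR 0 = 1
N6 = N2 NAND N1 = 1 NAND 0 = 1
N7 = N5 NOR N4 = 1 NOR 1 = 0
N9 = N1 NAND N4 = 0 NAND 1 = 1

N6 = 1; N7 = 0; N9 = 1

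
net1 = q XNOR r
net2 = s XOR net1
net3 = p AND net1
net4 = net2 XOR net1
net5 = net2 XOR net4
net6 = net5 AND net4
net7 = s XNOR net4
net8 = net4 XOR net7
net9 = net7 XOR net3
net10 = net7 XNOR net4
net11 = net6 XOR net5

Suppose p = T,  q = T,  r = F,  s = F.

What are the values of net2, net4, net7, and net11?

net2 = F; net4 = F; net7 = T; net11 = F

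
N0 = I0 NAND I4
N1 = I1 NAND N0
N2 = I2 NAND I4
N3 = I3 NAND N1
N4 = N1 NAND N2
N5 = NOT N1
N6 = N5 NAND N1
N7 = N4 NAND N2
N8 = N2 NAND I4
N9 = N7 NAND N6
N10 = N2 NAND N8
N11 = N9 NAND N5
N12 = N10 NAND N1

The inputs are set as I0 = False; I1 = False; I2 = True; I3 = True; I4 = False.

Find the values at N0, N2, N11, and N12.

N0 = I0 NAND I4 = False NAND False = True
N1 = I1 NAND N0 = False NAND True = True
N2 = I2 NAND I4 = True NAND False = True
N4 = N1 NAND N2 = True NAND True = False
N5 = NOT N1 = NOT True = False
N6 = N5 NAND N1 = False NAND True = True
N7 = N4 NAND N2 = False NAND True = True
N8 = N2 NAND I4 = True NAND False = True
N9 = N7 NAND N6 = True NAND True = False
N10 = N2 NAND N8 = True NAND True = False
N11 = N9 NAND N5 = False NAND False = True
N12 = N10 NAND N1 = False NAND True = True

N0 = True, N2 = True, N11 = True, N12 = True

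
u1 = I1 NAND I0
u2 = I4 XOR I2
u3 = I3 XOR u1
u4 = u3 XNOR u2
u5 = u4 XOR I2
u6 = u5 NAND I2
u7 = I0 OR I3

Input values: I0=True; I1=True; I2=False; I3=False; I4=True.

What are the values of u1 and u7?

u1 = False  u7 = True

u1 = I1 NAND I0 = True NAND True = False
u7 = I0 OR I3 = True OR False = True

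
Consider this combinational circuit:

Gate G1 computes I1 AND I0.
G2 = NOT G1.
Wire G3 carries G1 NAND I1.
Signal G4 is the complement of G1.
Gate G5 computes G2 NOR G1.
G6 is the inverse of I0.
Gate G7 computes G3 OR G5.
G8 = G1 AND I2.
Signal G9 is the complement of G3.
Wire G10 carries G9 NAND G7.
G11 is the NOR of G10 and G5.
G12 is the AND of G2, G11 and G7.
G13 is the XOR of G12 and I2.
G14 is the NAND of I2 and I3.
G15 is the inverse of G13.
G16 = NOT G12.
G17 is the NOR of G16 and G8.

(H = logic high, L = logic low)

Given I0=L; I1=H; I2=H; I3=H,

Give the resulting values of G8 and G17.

G8 = L; G17 = L

G1 = I1 AND I0 = H AND L = L
G2 = NOT G1 = NOT L = H
G3 = G1 NAND I1 = L NAND H = H
G5 = G2 NOR G1 = H NOR L = L
G7 = G3 OR G5 = H OR L = H
G8 = G1 AND I2 = L AND H = L
G9 = NOT G3 = NOT H = L
G10 = G9 NAND G7 = L NAND H = H
G11 = G10 NOR G5 = H NOR L = L
G12 = G2 AND G11 AND G7 = H AND L AND H = L
G16 = NOT G12 = NOT L = H
G17 = G16 NOR G8 = H NOR L = L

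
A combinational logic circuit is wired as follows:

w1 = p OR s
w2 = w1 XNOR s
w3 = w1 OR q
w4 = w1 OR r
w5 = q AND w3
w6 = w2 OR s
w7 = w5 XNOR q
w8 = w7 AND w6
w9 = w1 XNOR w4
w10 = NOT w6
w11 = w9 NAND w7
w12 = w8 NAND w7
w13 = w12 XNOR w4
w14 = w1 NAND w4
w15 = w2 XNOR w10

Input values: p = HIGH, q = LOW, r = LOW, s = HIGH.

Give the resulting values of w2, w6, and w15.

w2 = HIGH; w6 = HIGH; w15 = LOW

w1 = p OR s = HIGH OR HIGH = HIGH
w2 = w1 XNOR s = HIGH XNOR HIGH = HIGH
w6 = w2 OR s = HIGH OR HIGH = HIGH
w10 = NOT w6 = NOT HIGH = LOW
w15 = w2 XNOR w10 = HIGH XNOR LOW = LOW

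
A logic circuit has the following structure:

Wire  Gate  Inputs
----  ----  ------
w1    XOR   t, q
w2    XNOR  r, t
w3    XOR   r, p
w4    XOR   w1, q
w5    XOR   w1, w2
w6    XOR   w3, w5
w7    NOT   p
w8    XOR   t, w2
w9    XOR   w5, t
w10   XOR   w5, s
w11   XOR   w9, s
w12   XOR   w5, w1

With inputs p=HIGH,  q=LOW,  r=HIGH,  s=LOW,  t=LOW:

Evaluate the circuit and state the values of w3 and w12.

w3 = LOW  w12 = LOW

w1 = t XOR q = LOW XOR LOW = LOW
w2 = r XNOR t = HIGH XNOR LOW = LOW
w3 = r XOR p = HIGH XOR HIGH = LOW
w5 = w1 XOR w2 = LOW XOR LOW = LOW
w12 = w5 XOR w1 = LOW XOR LOW = LOW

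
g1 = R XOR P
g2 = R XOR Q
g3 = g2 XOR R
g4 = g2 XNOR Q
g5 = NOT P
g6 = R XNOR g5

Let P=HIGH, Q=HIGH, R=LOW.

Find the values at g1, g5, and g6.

g1 = R XOR P = LOW XOR HIGH = HIGH
g5 = NOT P = NOT HIGH = LOW
g6 = R XNOR g5 = LOW XNOR LOW = HIGH

g1 = HIGH, g5 = LOW, g6 = HIGH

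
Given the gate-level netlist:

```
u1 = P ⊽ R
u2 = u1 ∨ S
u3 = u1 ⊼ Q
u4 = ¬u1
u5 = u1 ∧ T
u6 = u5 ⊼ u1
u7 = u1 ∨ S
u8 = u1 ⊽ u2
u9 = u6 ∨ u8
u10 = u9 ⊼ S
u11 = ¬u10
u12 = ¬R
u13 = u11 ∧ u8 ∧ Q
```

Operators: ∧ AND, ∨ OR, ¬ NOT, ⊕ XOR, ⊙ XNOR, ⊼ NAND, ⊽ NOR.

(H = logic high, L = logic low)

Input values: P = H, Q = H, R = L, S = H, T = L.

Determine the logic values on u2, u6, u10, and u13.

u2 = H, u6 = H, u10 = L, u13 = L

u1 = P NOR R = H NOR L = L
u2 = u1 OR S = L OR H = H
u5 = u1 AND T = L AND L = L
u6 = u5 NAND u1 = L NAND L = H
u8 = u1 NOR u2 = L NOR H = L
u9 = u6 OR u8 = H OR L = H
u10 = u9 NAND S = H NAND H = L
u11 = NOT u10 = NOT L = H
u13 = u11 AND u8 AND Q = H AND L AND H = L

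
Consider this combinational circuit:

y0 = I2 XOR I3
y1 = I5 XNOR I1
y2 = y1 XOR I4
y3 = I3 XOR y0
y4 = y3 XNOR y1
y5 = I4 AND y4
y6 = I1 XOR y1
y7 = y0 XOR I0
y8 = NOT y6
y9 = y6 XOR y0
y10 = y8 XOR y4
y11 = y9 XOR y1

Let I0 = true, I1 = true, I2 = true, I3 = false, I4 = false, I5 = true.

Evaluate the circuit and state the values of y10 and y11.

y10 = false; y11 = false

y0 = I2 XOR I3 = true XOR false = true
y1 = I5 XNOR I1 = true XNOR true = true
y3 = I3 XOR y0 = false XOR true = true
y4 = y3 XNOR y1 = true XNOR true = true
y6 = I1 XOR y1 = true XOR true = false
y8 = NOT y6 = NOT false = true
y9 = y6 XOR y0 = false XOR true = true
y10 = y8 XOR y4 = true XOR true = false
y11 = y9 XOR y1 = true XOR true = false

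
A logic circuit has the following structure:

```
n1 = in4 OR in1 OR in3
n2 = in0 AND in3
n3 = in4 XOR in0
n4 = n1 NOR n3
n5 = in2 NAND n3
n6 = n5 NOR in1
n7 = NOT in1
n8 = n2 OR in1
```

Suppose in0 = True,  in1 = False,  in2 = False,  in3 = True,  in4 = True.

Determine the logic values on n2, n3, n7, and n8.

n2 = in0 AND in3 = True AND True = True
n3 = in4 XOR in0 = True XOR True = False
n7 = NOT in1 = NOT False = True
n8 = n2 OR in1 = True OR False = True

n2 = True; n3 = False; n7 = True; n8 = True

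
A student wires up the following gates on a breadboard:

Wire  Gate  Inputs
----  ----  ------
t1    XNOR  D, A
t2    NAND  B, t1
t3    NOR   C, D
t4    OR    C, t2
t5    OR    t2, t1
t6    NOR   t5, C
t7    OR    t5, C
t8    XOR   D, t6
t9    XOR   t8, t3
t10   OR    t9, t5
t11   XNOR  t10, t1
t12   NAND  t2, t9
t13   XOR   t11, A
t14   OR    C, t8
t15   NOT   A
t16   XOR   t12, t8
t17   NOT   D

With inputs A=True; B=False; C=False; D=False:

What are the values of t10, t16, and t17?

t1 = D XNOR A = False XNOR True = False
t2 = B NAND t1 = False NAND False = True
t3 = C NOR D = False NOR False = True
t5 = t2 OR t1 = True OR False = True
t6 = t5 NOR C = True NOR False = False
t8 = D XOR t6 = False XOR False = False
t9 = t8 XOR t3 = False XOR True = True
t10 = t9 OR t5 = True OR True = True
t12 = t2 NAND t9 = True NAND True = False
t16 = t12 XOR t8 = False XOR False = False
t17 = NOT D = NOT False = True

t10 = True  t16 = False  t17 = True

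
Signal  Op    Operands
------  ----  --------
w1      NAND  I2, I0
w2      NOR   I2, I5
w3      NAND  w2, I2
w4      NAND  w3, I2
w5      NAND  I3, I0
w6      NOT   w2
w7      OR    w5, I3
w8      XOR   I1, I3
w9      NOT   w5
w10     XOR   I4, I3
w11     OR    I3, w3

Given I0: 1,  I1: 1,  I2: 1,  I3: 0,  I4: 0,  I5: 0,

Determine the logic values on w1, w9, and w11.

w1 = 0  w9 = 0  w11 = 1

w1 = I2 NAND I0 = 1 NAND 1 = 0
w2 = I2 NOR I5 = 1 NOR 0 = 0
w3 = w2 NAND I2 = 0 NAND 1 = 1
w5 = I3 NAND I0 = 0 NAND 1 = 1
w9 = NOT w5 = NOT 1 = 0
w11 = I3 OR w3 = 0 OR 1 = 1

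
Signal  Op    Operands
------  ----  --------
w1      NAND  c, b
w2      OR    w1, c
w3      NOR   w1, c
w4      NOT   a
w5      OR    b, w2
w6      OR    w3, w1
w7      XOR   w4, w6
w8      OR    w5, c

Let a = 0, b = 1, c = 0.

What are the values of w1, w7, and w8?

w1 = 1  w7 = 0  w8 = 1

w1 = c NAND b = 0 NAND 1 = 1
w2 = w1 OR c = 1 OR 0 = 1
w3 = w1 NOR c = 1 NOR 0 = 0
w4 = NOT a = NOT 0 = 1
w5 = b OR w2 = 1 OR 1 = 1
w6 = w3 OR w1 = 0 OR 1 = 1
w7 = w4 XOR w6 = 1 XOR 1 = 0
w8 = w5 OR c = 1 OR 0 = 1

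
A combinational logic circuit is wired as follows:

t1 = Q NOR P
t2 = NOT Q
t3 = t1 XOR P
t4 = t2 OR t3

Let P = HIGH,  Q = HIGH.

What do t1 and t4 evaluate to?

t1 = Q NOR P = HIGH NOR HIGH = LOW
t2 = NOT Q = NOT HIGH = LOW
t3 = t1 XOR P = LOW XOR HIGH = HIGH
t4 = t2 OR t3 = LOW OR HIGH = HIGH

t1 = LOW, t4 = HIGH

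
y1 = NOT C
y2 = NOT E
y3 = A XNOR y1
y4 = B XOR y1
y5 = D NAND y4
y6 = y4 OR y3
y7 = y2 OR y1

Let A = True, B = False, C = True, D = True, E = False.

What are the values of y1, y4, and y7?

y1 = False; y4 = False; y7 = True

y1 = NOT C = NOT True = False
y2 = NOT E = NOT False = True
y4 = B XOR y1 = False XOR False = False
y7 = y2 OR y1 = True OR False = True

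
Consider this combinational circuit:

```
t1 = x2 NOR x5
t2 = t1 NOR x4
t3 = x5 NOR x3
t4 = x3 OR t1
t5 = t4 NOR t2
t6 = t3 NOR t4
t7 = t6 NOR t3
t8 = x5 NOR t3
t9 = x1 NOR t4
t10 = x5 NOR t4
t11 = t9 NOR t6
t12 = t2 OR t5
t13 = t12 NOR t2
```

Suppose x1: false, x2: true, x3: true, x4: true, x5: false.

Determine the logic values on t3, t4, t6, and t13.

t3 = false; t4 = true; t6 = false; t13 = true

t1 = x2 NOR x5 = true NOR false = false
t2 = t1 NOR x4 = false NOR true = false
t3 = x5 NOR x3 = false NOR true = false
t4 = x3 OR t1 = true OR false = true
t5 = t4 NOR t2 = true NOR false = false
t6 = t3 NOR t4 = false NOR true = false
t12 = t2 OR t5 = false OR false = false
t13 = t12 NOR t2 = false NOR false = true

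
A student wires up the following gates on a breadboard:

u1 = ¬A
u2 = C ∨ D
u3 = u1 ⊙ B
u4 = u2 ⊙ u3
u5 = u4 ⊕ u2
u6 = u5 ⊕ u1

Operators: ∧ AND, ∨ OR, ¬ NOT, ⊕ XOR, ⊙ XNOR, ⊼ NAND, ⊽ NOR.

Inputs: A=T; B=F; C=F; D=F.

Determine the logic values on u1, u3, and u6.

u1 = NOT A = NOT T = F
u2 = C OR D = F OR F = F
u3 = u1 XNOR B = F XNOR F = T
u4 = u2 XNOR u3 = F XNOR T = F
u5 = u4 XOR u2 = F XOR F = F
u6 = u5 XOR u1 = F XOR F = F

u1 = F, u3 = T, u6 = F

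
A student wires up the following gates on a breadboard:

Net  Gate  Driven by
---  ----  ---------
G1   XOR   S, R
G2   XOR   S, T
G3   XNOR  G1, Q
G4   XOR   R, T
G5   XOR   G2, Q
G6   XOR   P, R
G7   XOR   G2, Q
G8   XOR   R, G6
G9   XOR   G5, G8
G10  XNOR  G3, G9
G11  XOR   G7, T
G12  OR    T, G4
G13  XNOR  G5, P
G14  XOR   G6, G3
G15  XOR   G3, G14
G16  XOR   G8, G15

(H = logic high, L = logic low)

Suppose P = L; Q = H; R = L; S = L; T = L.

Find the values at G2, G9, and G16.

G2 = L; G9 = H; G16 = L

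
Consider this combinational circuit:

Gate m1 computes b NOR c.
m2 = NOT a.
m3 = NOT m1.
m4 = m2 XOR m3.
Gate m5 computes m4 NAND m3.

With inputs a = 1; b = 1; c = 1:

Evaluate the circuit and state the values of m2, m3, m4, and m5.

m2 = 0  m3 = 1  m4 = 1  m5 = 0

m1 = b NOR c = 1 NOR 1 = 0
m2 = NOT a = NOT 1 = 0
m3 = NOT m1 = NOT 0 = 1
m4 = m2 XOR m3 = 0 XOR 1 = 1
m5 = m4 NAND m3 = 1 NAND 1 = 0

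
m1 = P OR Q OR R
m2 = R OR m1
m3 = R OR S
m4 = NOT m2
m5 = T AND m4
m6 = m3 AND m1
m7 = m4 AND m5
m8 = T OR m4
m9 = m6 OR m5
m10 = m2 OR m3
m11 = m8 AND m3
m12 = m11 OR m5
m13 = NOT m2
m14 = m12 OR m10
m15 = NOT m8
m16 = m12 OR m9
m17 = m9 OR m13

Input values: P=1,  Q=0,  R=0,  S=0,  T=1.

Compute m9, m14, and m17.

m1 = P OR Q OR R = 1 OR 0 OR 0 = 1
m2 = R OR m1 = 0 OR 1 = 1
m3 = R OR S = 0 OR 0 = 0
m4 = NOT m2 = NOT 1 = 0
m5 = T AND m4 = 1 AND 0 = 0
m6 = m3 AND m1 = 0 AND 1 = 0
m8 = T OR m4 = 1 OR 0 = 1
m9 = m6 OR m5 = 0 OR 0 = 0
m10 = m2 OR m3 = 1 OR 0 = 1
m11 = m8 AND m3 = 1 AND 0 = 0
m12 = m11 OR m5 = 0 OR 0 = 0
m13 = NOT m2 = NOT 1 = 0
m14 = m12 OR m10 = 0 OR 1 = 1
m17 = m9 OR m13 = 0 OR 0 = 0

m9 = 0, m14 = 1, m17 = 0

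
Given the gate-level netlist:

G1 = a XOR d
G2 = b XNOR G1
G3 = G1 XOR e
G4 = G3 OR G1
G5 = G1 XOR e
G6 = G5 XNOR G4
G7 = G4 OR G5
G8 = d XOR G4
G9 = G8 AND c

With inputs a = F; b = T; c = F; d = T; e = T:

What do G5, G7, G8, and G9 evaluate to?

G5 = F, G7 = T, G8 = F, G9 = F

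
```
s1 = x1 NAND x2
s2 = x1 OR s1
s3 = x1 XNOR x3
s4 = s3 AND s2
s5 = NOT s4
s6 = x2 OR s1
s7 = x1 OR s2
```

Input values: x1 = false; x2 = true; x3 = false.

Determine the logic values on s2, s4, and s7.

s1 = x1 NAND x2 = false NAND true = true
s2 = x1 OR s1 = false OR true = true
s3 = x1 XNOR x3 = false XNOR false = true
s4 = s3 AND s2 = true AND true = true
s7 = x1 OR s2 = false OR true = true

s2 = true  s4 = true  s7 = true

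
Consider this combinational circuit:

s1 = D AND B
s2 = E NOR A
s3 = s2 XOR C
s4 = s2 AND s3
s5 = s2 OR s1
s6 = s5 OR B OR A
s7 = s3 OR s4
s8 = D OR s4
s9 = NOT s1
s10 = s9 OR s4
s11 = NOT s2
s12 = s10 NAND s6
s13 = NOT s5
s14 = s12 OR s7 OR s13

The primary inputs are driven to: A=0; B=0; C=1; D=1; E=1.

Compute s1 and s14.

s1 = 0, s14 = 1

s1 = D AND B = 1 AND 0 = 0
s2 = E NOR A = 1 NOR 0 = 0
s3 = s2 XOR C = 0 XOR 1 = 1
s4 = s2 AND s3 = 0 AND 1 = 0
s5 = s2 OR s1 = 0 OR 0 = 0
s6 = s5 OR B OR A = 0 OR 0 OR 0 = 0
s7 = s3 OR s4 = 1 OR 0 = 1
s9 = NOT s1 = NOT 0 = 1
s10 = s9 OR s4 = 1 OR 0 = 1
s12 = s10 NAND s6 = 1 NAND 0 = 1
s13 = NOT s5 = NOT 0 = 1
s14 = s12 OR s7 OR s13 = 1 OR 1 OR 1 = 1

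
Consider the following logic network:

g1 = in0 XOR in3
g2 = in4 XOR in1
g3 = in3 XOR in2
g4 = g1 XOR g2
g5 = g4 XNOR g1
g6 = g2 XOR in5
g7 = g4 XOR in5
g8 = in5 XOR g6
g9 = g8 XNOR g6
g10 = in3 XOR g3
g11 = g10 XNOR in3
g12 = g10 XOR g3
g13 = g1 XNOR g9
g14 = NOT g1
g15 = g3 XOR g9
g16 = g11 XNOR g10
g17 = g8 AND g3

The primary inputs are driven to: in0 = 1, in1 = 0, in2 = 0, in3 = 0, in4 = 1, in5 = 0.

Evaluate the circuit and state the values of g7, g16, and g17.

g7 = 0, g16 = 0, g17 = 0

g1 = in0 XOR in3 = 1 XOR 0 = 1
g2 = in4 XOR in1 = 1 XOR 0 = 1
g3 = in3 XOR in2 = 0 XOR 0 = 0
g4 = g1 XOR g2 = 1 XOR 1 = 0
g6 = g2 XOR in5 = 1 XOR 0 = 1
g7 = g4 XOR in5 = 0 XOR 0 = 0
g8 = in5 XOR g6 = 0 XOR 1 = 1
g10 = in3 XOR g3 = 0 XOR 0 = 0
g11 = g10 XNOR in3 = 0 XNOR 0 = 1
g16 = g11 XNOR g10 = 1 XNOR 0 = 0
g17 = g8 AND g3 = 1 AND 0 = 0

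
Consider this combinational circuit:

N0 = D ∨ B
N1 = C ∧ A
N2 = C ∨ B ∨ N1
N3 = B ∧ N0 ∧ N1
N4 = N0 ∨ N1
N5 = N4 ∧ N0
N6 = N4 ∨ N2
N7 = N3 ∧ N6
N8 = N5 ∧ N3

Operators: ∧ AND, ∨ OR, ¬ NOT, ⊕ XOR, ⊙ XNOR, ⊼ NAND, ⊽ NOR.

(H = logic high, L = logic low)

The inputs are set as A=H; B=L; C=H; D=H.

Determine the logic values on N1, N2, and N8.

N1 = H, N2 = H, N8 = L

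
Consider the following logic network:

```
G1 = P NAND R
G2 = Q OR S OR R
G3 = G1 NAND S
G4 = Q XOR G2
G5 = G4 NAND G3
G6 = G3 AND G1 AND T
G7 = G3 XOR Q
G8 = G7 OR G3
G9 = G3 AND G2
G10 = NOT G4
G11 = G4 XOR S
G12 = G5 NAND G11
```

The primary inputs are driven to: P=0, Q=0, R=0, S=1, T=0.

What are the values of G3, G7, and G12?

G3 = 0; G7 = 0; G12 = 1

G1 = P NAND R = 0 NAND 0 = 1
G2 = Q OR S OR R = 0 OR 1 OR 0 = 1
G3 = G1 NAND S = 1 NAND 1 = 0
G4 = Q XOR G2 = 0 XOR 1 = 1
G5 = G4 NAND G3 = 1 NAND 0 = 1
G7 = G3 XOR Q = 0 XOR 0 = 0
G11 = G4 XOR S = 1 XOR 1 = 0
G12 = G5 NAND G11 = 1 NAND 0 = 1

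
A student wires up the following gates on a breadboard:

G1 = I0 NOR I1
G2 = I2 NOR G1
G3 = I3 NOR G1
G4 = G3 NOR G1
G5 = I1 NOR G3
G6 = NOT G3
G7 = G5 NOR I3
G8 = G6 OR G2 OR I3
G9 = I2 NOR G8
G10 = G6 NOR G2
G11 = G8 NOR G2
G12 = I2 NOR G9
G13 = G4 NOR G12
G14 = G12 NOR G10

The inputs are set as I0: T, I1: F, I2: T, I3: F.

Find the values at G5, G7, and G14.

G1 = I0 NOR I1 = T NOR F = F
G2 = I2 NOR G1 = T NOR F = F
G3 = I3 NOR G1 = F NOR F = T
G5 = I1 NOR G3 = F NOR T = F
G6 = NOT G3 = NOT T = F
G7 = G5 NOR I3 = F NOR F = T
G8 = G6 OR G2 OR I3 = F OR F OR F = F
G9 = I2 NOR G8 = T NOR F = F
G10 = G6 NOR G2 = F NOR F = T
G12 = I2 NOR G9 = T NOR F = F
G14 = G12 NOR G10 = F NOR T = F

G5 = F, G7 = T, G14 = F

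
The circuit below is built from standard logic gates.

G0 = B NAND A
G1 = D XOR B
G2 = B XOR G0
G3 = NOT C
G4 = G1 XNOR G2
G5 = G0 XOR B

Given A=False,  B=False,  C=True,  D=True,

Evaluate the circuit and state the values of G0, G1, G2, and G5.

G0 = True  G1 = True  G2 = True  G5 = True

G0 = B NAND A = False NAND False = True
G1 = D XOR B = True XOR False = True
G2 = B XOR G0 = False XOR True = True
G5 = G0 XOR B = True XOR False = True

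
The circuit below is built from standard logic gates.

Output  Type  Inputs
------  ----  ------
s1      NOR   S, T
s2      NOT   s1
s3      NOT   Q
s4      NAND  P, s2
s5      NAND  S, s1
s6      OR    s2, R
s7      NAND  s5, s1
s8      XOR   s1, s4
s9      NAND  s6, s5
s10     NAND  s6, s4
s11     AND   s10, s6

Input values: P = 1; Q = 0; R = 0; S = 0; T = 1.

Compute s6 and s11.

s6 = 1; s11 = 1

s1 = S NOR T = 0 NOR 1 = 0
s2 = NOT s1 = NOT 0 = 1
s4 = P NAND s2 = 1 NAND 1 = 0
s6 = s2 OR R = 1 OR 0 = 1
s10 = s6 NAND s4 = 1 NAND 0 = 1
s11 = s10 AND s6 = 1 AND 1 = 1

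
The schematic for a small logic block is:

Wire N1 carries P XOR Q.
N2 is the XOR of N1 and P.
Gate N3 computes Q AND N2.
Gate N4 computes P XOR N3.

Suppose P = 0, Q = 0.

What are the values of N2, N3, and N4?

N1 = P XOR Q = 0 XOR 0 = 0
N2 = N1 XOR P = 0 XOR 0 = 0
N3 = Q AND N2 = 0 AND 0 = 0
N4 = P XOR N3 = 0 XOR 0 = 0

N2 = 0; N3 = 0; N4 = 0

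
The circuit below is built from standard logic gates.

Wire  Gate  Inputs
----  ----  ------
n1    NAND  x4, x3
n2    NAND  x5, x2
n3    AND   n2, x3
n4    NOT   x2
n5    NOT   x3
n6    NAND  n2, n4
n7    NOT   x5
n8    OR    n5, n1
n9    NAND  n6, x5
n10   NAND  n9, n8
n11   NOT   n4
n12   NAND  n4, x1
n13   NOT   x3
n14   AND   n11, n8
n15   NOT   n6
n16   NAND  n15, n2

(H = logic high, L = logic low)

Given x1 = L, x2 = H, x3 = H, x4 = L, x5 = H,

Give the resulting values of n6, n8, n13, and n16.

n6 = H  n8 = H  n13 = L  n16 = H

n1 = x4 NAND x3 = L NAND H = H
n2 = x5 NAND x2 = H NAND H = L
n4 = NOT x2 = NOT H = L
n5 = NOT x3 = NOT H = L
n6 = n2 NAND n4 = L NAND L = H
n8 = n5 OR n1 = L OR H = H
n13 = NOT x3 = NOT H = L
n15 = NOT n6 = NOT H = L
n16 = n15 NAND n2 = L NAND L = H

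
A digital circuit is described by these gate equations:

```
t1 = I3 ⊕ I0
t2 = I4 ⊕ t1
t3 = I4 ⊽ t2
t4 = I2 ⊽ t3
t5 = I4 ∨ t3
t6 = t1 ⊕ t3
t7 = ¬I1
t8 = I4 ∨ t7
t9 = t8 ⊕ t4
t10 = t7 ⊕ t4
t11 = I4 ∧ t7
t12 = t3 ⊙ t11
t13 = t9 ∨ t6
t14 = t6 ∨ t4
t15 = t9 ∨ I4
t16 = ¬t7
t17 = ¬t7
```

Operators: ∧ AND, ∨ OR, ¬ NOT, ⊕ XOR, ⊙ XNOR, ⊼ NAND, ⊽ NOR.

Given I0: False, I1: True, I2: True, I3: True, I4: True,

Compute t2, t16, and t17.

t1 = I3 XOR I0 = True XOR False = True
t2 = I4 XOR t1 = True XOR True = False
t7 = NOT I1 = NOT True = False
t16 = NOT t7 = NOT False = True
t17 = NOT t7 = NOT False = True

t2 = False; t16 = True; t17 = True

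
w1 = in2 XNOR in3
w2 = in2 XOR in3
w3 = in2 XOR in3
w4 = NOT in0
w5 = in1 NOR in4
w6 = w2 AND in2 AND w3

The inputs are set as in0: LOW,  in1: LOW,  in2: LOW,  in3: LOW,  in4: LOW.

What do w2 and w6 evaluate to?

w2 = LOW, w6 = LOW

w2 = in2 XOR in3 = LOW XOR LOW = LOW
w3 = in2 XOR in3 = LOW XOR LOW = LOW
w6 = w2 AND in2 AND w3 = LOW AND LOW AND LOW = LOW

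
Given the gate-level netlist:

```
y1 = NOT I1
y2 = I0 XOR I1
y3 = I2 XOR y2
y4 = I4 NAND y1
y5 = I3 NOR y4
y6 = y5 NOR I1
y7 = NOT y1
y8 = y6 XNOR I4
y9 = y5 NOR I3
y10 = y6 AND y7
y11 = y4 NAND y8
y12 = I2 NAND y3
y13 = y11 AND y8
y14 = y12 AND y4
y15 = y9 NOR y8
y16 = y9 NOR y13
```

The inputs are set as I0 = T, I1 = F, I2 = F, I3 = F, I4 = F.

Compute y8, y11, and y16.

y8 = F, y11 = T, y16 = F

y1 = NOT I1 = NOT F = T
y4 = I4 NAND y1 = F NAND T = T
y5 = I3 NOR y4 = F NOR T = F
y6 = y5 NOR I1 = F NOR F = T
y8 = y6 XNOR I4 = T XNOR F = F
y9 = y5 NOR I3 = F NOR F = T
y11 = y4 NAND y8 = T NAND F = T
y13 = y11 AND y8 = T AND F = F
y16 = y9 NOR y13 = T NOR F = F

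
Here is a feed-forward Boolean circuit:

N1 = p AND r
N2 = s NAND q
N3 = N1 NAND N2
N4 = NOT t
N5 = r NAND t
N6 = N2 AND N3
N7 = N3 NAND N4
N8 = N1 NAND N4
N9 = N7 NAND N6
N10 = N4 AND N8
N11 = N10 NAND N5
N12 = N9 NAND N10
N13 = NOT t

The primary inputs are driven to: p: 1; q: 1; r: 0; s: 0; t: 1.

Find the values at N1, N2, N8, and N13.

N1 = 0, N2 = 1, N8 = 1, N13 = 0

N1 = p AND r = 1 AND 0 = 0
N2 = s NAND q = 0 NAND 1 = 1
N4 = NOT t = NOT 1 = 0
N8 = N1 NAND N4 = 0 NAND 0 = 1
N13 = NOT t = NOT 1 = 0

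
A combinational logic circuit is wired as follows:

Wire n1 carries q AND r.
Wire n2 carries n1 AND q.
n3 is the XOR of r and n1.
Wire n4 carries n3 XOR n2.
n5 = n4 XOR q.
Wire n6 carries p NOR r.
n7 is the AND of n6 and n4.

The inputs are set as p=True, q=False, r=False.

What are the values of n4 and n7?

n4 = False  n7 = False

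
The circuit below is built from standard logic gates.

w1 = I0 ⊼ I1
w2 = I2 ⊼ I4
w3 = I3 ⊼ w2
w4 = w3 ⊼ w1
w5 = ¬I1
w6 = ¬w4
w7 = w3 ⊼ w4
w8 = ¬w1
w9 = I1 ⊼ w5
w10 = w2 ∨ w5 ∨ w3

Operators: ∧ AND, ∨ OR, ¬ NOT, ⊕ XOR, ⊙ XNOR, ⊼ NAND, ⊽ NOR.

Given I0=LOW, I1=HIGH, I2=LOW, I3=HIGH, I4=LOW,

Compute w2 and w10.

w2 = I2 NAND I4 = LOW NAND LOW = HIGH
w3 = I3 NAND w2 = HIGH NAND HIGH = LOW
w5 = NOT I1 = NOT HIGH = LOW
w10 = w2 OR w5 OR w3 = HIGH OR LOW OR LOW = HIGH

w2 = HIGH  w10 = HIGH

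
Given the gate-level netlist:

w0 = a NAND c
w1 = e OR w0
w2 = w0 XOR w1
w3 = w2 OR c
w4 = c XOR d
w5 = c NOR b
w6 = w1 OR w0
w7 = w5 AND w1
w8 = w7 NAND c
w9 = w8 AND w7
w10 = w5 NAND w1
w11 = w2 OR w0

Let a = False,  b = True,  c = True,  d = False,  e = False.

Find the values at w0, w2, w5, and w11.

w0 = True  w2 = False  w5 = False  w11 = True

w0 = a NAND c = False NAND True = True
w1 = e OR w0 = False OR True = True
w2 = w0 XOR w1 = True XOR True = False
w5 = c NOR b = True NOR True = False
w11 = w2 OR w0 = False OR True = True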